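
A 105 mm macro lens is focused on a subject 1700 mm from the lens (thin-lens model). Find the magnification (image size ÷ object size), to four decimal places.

0.0658×

Thin lens: 1/f = 1/dₒ + 1/dᵢ → 1/dᵢ = 1/105 − 1/1700 = 0.0089356 mm⁻¹, so dᵢ ≈ 111.9122 mm.
Magnification m = dᵢ/dₒ = 111.9122/1700 ≈ 0.06583.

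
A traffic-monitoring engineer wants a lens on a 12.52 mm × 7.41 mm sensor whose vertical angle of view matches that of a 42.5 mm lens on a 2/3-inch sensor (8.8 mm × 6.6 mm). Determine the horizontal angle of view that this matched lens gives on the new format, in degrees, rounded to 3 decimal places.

14.948°

Equal vertical AOV ⇒ f₂ = f₁ · 7.41/6.6 = 42.5 × 1.12273 ≈ 47.7159 mm.
Horizontal AOV on the new format = 2·arctan(12.52 / (2 × 47.7159)) = 2·arctan(0.13119) ≈ 14.9483°.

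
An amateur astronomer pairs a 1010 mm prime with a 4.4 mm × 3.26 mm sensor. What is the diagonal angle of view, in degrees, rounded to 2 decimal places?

0.31°

Sensor diagonal = √(4.4² + 3.26²) = √29.9876 ≈ 5.4761 mm.
Angle of view α = 2·arctan(d/2f) with d = 5.4761 mm and f = 1010 mm.
d/2f = 0.00271; arctan(0.00271) ≈ 0.1553°, so α ≈ 0.3106°.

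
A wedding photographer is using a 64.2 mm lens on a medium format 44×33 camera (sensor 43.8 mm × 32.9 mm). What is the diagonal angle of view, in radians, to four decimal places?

0.8065 rad

Sensor diagonal = √(43.8² + 32.9²) = √3000.8500 ≈ 54.7800 mm.
Angle of view α = 2·arctan(d/2f) with d = 54.7800 mm and f = 64.2 mm.
d/2f = 0.42664; arctan(0.42664) ≈ 0.4033 rad, so α ≈ 0.8065 rad.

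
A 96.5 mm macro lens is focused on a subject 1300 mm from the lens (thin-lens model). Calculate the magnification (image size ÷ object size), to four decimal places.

0.0802×

Thin lens: 1/f = 1/dₒ + 1/dᵢ → 1/dᵢ = 1/96.5 − 1/1300 = 0.0095935 mm⁻¹, so dᵢ ≈ 104.2376 mm.
Magnification m = dᵢ/dₒ = 104.2376/1300 ≈ 0.08018.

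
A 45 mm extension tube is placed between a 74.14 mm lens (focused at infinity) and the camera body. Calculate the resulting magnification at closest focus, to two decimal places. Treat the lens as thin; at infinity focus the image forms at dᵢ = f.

The tube moves the image plane from f to f + e, so dᵢ = 74.14 + 45 = 119.14 mm. Focus is achieved when 1/f = 1/dₒ + 1/dᵢ, giving dₒ = 1/(1/f − 1/(f+e)).
Magnification m = dᵢ/dₒ = (f+e)·(1/f − 1/(f+e)) = e/f = 45/74.14 ≈ 0.6070.

0.61×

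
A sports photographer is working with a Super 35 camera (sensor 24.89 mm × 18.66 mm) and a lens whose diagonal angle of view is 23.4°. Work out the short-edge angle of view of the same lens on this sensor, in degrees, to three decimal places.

14.162°

Sensor diagonal = √(24.89² + 18.66²) = √967.7077 ≈ 31.1080 mm.
From the diagonal AOV: f = 31.1080 / (2·tan(11.7°)) = 31.1080 / 0.41418 ≈ 75.1074 mm.
Short-edge AOV = 2·arctan(18.66 / (2 × 75.1074)) = 2·arctan(0.12422) ≈ 14.1623°.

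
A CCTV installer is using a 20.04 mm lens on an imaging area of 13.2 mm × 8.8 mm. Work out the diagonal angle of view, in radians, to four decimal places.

Sensor diagonal = √(13.2² + 8.8²) = √251.6800 ≈ 15.8644 mm.
Angle of view α = 2·arctan(d/2f) with d = 15.8644 mm and f = 20.04 mm.
d/2f = 0.39582; arctan(0.39582) ≈ 0.3769 rad, so α ≈ 0.7538 rad.

0.7538 rad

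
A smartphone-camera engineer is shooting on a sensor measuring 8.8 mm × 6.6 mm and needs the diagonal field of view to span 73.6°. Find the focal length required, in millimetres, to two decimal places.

Sensor diagonal = √(8.8² + 6.6²) = √121.0000 ≈ 11.0000 mm.
From α = 2·arctan(d/2f) we get f = d / (2·tan(α/2)).
With d = 11.0000 mm and α/2 = 36.8°, tan(α/2) ≈ 0.74810, so f ≈ 11.0000 / 1.49619 ≈ 7.3520 mm.

7.35 mm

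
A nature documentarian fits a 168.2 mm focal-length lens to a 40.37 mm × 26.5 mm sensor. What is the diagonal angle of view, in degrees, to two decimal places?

Sensor diagonal = √(40.37² + 26.5²) = √2331.9869 ≈ 48.2907 mm.
Angle of view α = 2·arctan(d/2f) with d = 48.2907 mm and f = 168.2 mm.
d/2f = 0.14355; arctan(0.14355) ≈ 8.1691°, so α ≈ 16.3381°.

16.34°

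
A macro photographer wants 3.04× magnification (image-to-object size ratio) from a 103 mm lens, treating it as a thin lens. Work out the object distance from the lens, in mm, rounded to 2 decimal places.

With m = dᵢ/dₒ and 1/f = 1/dₒ + 1/dᵢ, substituting dᵢ = m·dₒ gives 1/f = (1 + 1/m)/dₒ, hence dₒ = f·(1 + 1/m).
dₒ = 103 × (1 + 1/3.04) = 103 × 1.32895 ≈ 136.882 mm.

136.88 mm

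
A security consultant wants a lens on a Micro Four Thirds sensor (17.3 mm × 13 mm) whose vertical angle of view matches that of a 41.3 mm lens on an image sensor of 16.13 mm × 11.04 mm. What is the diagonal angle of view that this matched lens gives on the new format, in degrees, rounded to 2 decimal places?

Equal vertical AOV ⇒ f₂ = f₁ · 13/11.04 = 41.3 × 1.17754 ≈ 48.6322 mm.
Sensor diagonal = √(17.3² + 13²) = √468.2900 ≈ 21.6400 mm.
Diagonal AOV on the new format = 2·arctan(21.6400 / (2 × 48.6322)) = 2·arctan(0.22249) ≈ 25.0864°.

25.09°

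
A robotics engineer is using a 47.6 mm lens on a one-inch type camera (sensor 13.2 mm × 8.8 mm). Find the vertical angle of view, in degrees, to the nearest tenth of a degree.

10.6°

Angle of view α = 2·arctan(h/2f) with h = 8.8 mm and f = 47.6 mm.
h/2f = 0.09244; arctan(0.09244) ≈ 5.2812°, so α ≈ 10.5625°.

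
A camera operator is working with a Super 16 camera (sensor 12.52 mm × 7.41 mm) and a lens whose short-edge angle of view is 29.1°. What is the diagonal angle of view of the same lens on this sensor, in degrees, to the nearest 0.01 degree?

54.01°

From the short-edge AOV: f = 7.41 / (2·tan(14.55°)) = 7.41 / 0.51910 ≈ 14.2748 mm.
Sensor diagonal = √(12.52² + 7.41²) = √211.6585 ≈ 14.5485 mm.
Diagonal AOV = 2·arctan(14.5485 / (2 × 14.2748)) = 2·arctan(0.50959) ≈ 54.0056°.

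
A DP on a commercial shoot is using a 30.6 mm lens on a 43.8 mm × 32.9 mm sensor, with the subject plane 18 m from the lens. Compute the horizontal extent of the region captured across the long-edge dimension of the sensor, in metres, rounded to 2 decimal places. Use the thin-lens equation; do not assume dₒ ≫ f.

dₒ: 18 m = 18000 mm.
Similar triangles through the lens centre give W/dₒ = w/dᵢ; with 1/f = 1/dₒ + 1/dᵢ this gives W = w·(dₒ − f)/f.
W = 43.8 mm × (18000 − 30.6) / 30.6 = 43.8 × 587.2353 ≈ 25720.906 mm = 25.7209 m.

25.72 m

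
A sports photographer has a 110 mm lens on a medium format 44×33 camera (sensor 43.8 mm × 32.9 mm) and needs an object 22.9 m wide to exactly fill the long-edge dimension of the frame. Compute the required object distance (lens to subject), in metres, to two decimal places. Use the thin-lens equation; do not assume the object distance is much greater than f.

W: 22.9 m = 22900 mm.
Magnification m = w/W = dᵢ/dₒ; combined with 1/f = 1/dₒ + 1/dᵢ this gives dₒ = f·(1 + W/w).
dₒ = 110 mm × (1 + 22900/43.8) = 110 × 523.8311 ≈ 57621.416 mm = 57.6214 m.

57.62 m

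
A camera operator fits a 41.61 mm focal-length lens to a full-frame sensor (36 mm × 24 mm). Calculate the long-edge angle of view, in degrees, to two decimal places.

Angle of view α = 2·arctan(w/2f) with w = 36 mm and f = 41.61 mm.
w/2f = 0.43259; arctan(0.43259) ≈ 23.3927°, so α ≈ 46.7855°.

46.79°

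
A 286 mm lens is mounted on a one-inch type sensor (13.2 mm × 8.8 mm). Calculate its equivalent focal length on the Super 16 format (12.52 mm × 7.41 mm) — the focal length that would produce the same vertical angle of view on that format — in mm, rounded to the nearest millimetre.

241 mm

Equal angle of view means equal height/f ratio, so f₂ = f₁ · (height₂/height₁) = 286 × 7.41/8.8.
f₂ = 286 × 0.84205 ≈ 240.825 mm.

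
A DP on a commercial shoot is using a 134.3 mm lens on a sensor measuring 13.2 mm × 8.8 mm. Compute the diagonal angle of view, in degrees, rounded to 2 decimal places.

6.76°

Sensor diagonal = √(13.2² + 8.8²) = √251.6800 ≈ 15.8644 mm.
Angle of view α = 2·arctan(d/2f) with d = 15.8644 mm and f = 134.3 mm.
d/2f = 0.05906; arctan(0.05906) ≈ 3.3802°, so α ≈ 6.7603°.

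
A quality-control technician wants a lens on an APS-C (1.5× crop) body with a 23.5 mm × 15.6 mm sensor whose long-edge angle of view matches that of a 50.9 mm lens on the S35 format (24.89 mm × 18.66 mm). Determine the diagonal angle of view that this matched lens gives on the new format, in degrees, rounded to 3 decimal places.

Equal long-edge AOV ⇒ f₂ = f₁ · 23.5/24.89 = 50.9 × 0.94415 ≈ 48.0575 mm.
Sensor diagonal = √(23.5² + 15.6²) = √795.6100 ≈ 28.2066 mm.
Diagonal AOV on the new format = 2·arctan(28.2066 / (2 × 48.0575)) = 2·arctan(0.29347) ≈ 32.7105°.

32.710°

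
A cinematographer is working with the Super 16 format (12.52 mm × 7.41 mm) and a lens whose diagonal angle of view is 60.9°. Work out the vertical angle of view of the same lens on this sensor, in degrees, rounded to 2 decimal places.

Sensor diagonal = √(12.52² + 7.41²) = √211.6585 ≈ 14.5485 mm.
From the diagonal AOV: f = 14.5485 / (2·tan(30.45°)) = 14.5485 / 1.17574 ≈ 12.3739 mm.
Vertical AOV = 2·arctan(7.41 / (2 × 12.3739)) = 2·arctan(0.29942) ≈ 33.3376°.

33.34°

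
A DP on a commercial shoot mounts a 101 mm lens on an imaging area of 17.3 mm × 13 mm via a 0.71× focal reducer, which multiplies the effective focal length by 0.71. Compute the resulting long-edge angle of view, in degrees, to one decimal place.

Effective focal length f = 101 × 0.71 = 71.71 mm.
α = 2·arctan(17.3 / (2 × 71.71)) = 2·arctan(0.12062) ≈ 13.7561°.

13.8°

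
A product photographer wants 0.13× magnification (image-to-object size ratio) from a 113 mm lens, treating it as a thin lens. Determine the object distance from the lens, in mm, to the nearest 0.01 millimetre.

With m = dᵢ/dₒ and 1/f = 1/dₒ + 1/dᵢ, substituting dᵢ = m·dₒ gives 1/f = (1 + 1/m)/dₒ, hence dₒ = f·(1 + 1/m).
dₒ = 113 × (1 + 1/0.13) = 113 × 8.69231 ≈ 982.231 mm.

982.23 mm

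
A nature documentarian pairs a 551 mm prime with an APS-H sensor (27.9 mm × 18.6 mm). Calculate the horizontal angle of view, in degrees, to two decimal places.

Angle of view α = 2·arctan(w/2f) with w = 27.9 mm and f = 551 mm.
w/2f = 0.02532; arctan(0.02532) ≈ 1.4503°, so α ≈ 2.9006°.

2.90°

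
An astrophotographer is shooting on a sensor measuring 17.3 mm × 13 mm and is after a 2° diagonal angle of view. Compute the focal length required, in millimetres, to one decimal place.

619.9 mm

Sensor diagonal = √(17.3² + 13²) = √468.2900 ≈ 21.6400 mm.
From α = 2·arctan(d/2f) we get f = d / (2·tan(α/2)).
With d = 21.6400 mm and α/2 = 1°, tan(α/2) ≈ 0.01746, so f ≈ 21.6400 / 0.03491 ≈ 619.8776 mm.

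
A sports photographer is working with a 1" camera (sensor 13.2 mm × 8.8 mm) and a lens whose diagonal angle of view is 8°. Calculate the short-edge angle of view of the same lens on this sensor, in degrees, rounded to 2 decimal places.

Sensor diagonal = √(13.2² + 8.8²) = √251.6800 ≈ 15.8644 mm.
From the diagonal AOV: f = 15.8644 / (2·tan(4°)) = 15.8644 / 0.13985 ≈ 113.4359 mm.
Short-edge AOV = 2·arctan(8.8 / (2 × 113.4359)) = 2·arctan(0.03879) ≈ 4.4426°.

4.44°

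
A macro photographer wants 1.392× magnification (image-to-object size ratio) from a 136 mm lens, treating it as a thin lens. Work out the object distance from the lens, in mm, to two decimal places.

With m = dᵢ/dₒ and 1/f = 1/dₒ + 1/dᵢ, substituting dᵢ = m·dₒ gives 1/f = (1 + 1/m)/dₒ, hence dₒ = f·(1 + 1/m).
dₒ = 136 × (1 + 1/1.392) = 136 × 1.71839 ≈ 233.701 mm.

233.70 mm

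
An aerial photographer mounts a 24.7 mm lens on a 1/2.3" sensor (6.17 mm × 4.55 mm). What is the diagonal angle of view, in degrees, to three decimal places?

17.642°

Sensor diagonal = √(6.17² + 4.55²) = √58.7714 ≈ 7.6663 mm.
Angle of view α = 2·arctan(d/2f) with d = 7.6663 mm and f = 24.7 mm.
d/2f = 0.15519; arctan(0.15519) ≈ 8.8212°, so α ≈ 17.6424°.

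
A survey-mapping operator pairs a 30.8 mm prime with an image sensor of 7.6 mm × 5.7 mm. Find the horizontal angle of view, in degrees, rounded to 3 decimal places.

14.067°

Angle of view α = 2·arctan(w/2f) with w = 7.6 mm and f = 30.8 mm.
w/2f = 0.12338; arctan(0.12338) ≈ 7.0334°, so α ≈ 14.0668°.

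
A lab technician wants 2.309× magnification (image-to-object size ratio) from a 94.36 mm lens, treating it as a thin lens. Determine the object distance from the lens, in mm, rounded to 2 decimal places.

135.23 mm

With m = dᵢ/dₒ and 1/f = 1/dₒ + 1/dᵢ, substituting dᵢ = m·dₒ gives 1/f = (1 + 1/m)/dₒ, hence dₒ = f·(1 + 1/m).
dₒ = 94.36 × (1 + 1/2.309) = 94.36 × 1.43309 ≈ 135.226 mm.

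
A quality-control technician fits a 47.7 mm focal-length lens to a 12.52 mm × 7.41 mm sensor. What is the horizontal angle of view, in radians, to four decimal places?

Angle of view α = 2·arctan(w/2f) with w = 12.52 mm and f = 47.7 mm.
w/2f = 0.13124; arctan(0.13124) ≈ 0.1305 rad, so α ≈ 0.2610 rad.

0.2610 rad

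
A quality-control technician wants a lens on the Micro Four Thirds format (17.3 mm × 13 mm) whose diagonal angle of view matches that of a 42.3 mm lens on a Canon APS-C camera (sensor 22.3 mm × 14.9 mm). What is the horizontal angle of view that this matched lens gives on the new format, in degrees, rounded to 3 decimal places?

28.443°

Sensor diagonal = √(22.3² + 14.9²) = √719.3000 ≈ 26.8198 mm.
Sensor diagonal = √(17.3² + 13²) = √468.2900 ≈ 21.6400 mm.
Equal diagonal AOV ⇒ f₂ = f₁ · 21.6400/26.8198 = 42.3 × 0.80687 ≈ 34.1305 mm.
Horizontal AOV on the new format = 2·arctan(17.3 / (2 × 34.1305)) = 2·arctan(0.25344) ≈ 28.4431°.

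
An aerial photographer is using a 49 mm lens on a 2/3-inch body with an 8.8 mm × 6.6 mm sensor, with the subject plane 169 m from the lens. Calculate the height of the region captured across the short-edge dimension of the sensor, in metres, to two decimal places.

dₒ: 169 m = 169000 mm.
Similar triangles through the lens centre give W/dₒ = h/dᵢ; with 1/f = 1/dₒ + 1/dᵢ this gives W = h·(dₒ − f)/f.
W = 6.6 mm × (169000 − 49) / 49 = 6.6 × 3447.9796 ≈ 22756.665 mm = 22.7567 m.

22.76 m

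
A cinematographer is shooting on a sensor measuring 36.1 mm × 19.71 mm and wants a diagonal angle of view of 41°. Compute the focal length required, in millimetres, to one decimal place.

55.0 mm

Sensor diagonal = √(36.1² + 19.71²) = √1691.6941 ≈ 41.1302 mm.
From α = 2·arctan(d/2f) we get f = d / (2·tan(α/2)).
With d = 41.1302 mm and α/2 = 20.5°, tan(α/2) ≈ 0.37388, so f ≈ 41.1302 / 0.74777 ≈ 55.0039 mm.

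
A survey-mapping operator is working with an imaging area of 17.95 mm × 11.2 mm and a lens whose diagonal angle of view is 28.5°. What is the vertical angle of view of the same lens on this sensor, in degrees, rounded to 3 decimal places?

15.314°

Sensor diagonal = √(17.95² + 11.2²) = √447.6425 ≈ 21.1576 mm.
From the diagonal AOV: f = 21.1576 / (2·tan(14.25°)) = 21.1576 / 0.50794 ≈ 41.6541 mm.
Vertical AOV = 2·arctan(11.2 / (2 × 41.6541)) = 2·arctan(0.13444) ≈ 15.3139°.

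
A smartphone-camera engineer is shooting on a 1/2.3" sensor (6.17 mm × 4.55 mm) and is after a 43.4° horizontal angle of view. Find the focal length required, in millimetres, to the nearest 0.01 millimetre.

7.75 mm

From α = 2·arctan(w/2f) we get f = w / (2·tan(α/2)).
With w = 6.17 mm and α/2 = 21.7°, tan(α/2) ≈ 0.39795, so f ≈ 6.17 / 0.79590 ≈ 7.7523 mm.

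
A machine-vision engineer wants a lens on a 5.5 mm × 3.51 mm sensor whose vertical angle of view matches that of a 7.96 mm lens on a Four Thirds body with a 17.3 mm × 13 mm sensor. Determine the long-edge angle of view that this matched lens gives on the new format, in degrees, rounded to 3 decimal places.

Equal vertical AOV ⇒ f₂ = f₁ · 3.51/13 = 7.96 × 0.27000 ≈ 2.1492 mm.
Long-edge AOV on the new format = 2·arctan(5.5 / (2 × 2.1492)) = 2·arctan(1.27955) ≈ 103.9828°.

103.983°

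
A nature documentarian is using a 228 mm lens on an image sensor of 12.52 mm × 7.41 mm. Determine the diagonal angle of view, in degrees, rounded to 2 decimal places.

3.65°

Sensor diagonal = √(12.52² + 7.41²) = √211.6585 ≈ 14.5485 mm.
Angle of view α = 2·arctan(d/2f) with d = 14.5485 mm and f = 228 mm.
d/2f = 0.03190; arctan(0.03190) ≈ 1.8274°, so α ≈ 3.6548°.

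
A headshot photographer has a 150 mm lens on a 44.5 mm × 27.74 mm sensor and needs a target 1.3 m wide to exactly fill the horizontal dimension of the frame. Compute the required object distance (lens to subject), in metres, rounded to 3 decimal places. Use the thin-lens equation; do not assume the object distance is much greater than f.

W: 1.3 m = 1300 mm.
Magnification m = w/W = dᵢ/dₒ; combined with 1/f = 1/dₒ + 1/dᵢ this gives dₒ = f·(1 + W/w).
dₒ = 150 mm × (1 + 1300/44.5) = 150 × 30.2135 ≈ 4532.022 mm = 4.53202 m.

4.532 m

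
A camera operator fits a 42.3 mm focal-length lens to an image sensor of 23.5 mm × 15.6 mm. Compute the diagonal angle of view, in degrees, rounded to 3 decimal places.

Sensor diagonal = √(23.5² + 15.6²) = √795.6100 ≈ 28.2066 mm.
Angle of view α = 2·arctan(d/2f) with d = 28.2066 mm and f = 42.3 mm.
d/2f = 0.33341; arctan(0.33341) ≈ 18.4389°, so α ≈ 36.8779°.

36.878°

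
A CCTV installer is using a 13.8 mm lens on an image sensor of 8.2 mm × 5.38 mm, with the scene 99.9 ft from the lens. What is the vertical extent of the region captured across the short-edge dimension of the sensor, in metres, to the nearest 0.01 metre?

dₒ: 99.9 ft × 304.8 mm/ft = 30449.52 mm.
Similar triangles through the lens centre give W/dₒ = h/dᵢ; with 1/f = 1/dₒ + 1/dᵢ this gives W = h·(dₒ − f)/f.
W = 5.38 mm × (30449.5 − 13.8) / 13.8 = 5.38 × 2205.4869 ≈ 11865.519 mm = 11.8655 m.

11.87 m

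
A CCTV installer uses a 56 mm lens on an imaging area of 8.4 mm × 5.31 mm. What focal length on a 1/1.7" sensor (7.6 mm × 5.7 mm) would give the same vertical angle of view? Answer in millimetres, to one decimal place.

Equal angle of view means equal height/f ratio, so f₂ = f₁ · (height₂/height₁) = 56 × 5.7/5.31.
f₂ = 56 × 1.07345 ≈ 60.113 mm.

60.1 mm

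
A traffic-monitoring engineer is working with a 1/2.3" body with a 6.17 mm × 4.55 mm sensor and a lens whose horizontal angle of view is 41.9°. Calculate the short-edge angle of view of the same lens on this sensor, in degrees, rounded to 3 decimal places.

31.533°

From the horizontal AOV: f = 6.17 / (2·tan(20.95°)) = 6.17 / 0.76573 ≈ 8.0577 mm.
Short-edge AOV = 2·arctan(4.55 / (2 × 8.0577)) = 2·arctan(0.28234) ≈ 31.5328°.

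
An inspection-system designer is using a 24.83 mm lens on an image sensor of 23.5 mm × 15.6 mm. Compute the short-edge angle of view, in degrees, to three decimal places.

34.879°

Angle of view α = 2·arctan(h/2f) with h = 15.6 mm and f = 24.83 mm.
h/2f = 0.31414; arctan(0.31414) ≈ 17.4394°, so α ≈ 34.8788°.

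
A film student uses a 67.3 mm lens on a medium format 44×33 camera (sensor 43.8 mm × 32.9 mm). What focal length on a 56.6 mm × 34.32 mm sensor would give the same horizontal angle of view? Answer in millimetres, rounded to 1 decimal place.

Equal angle of view means equal width/f ratio, so f₂ = f₁ · (width₂/width₁) = 67.3 × 56.6/43.8.
f₂ = 67.3 × 1.29224 ≈ 86.968 mm.

87.0 mm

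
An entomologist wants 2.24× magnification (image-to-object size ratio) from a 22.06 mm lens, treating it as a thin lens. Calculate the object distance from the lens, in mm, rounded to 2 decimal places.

With m = dᵢ/dₒ and 1/f = 1/dₒ + 1/dᵢ, substituting dᵢ = m·dₒ gives 1/f = (1 + 1/m)/dₒ, hence dₒ = f·(1 + 1/m).
dₒ = 22.06 × (1 + 1/2.24) = 22.06 × 1.44643 ≈ 31.908 mm.

31.91 mm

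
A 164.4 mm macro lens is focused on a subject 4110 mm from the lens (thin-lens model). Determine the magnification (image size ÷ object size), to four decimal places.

Thin lens: 1/f = 1/dₒ + 1/dᵢ → 1/dᵢ = 1/164.4 − 1/4110 = 0.0058394 mm⁻¹, so dᵢ ≈ 171.2500 mm.
Magnification m = dᵢ/dₒ = 171.2500/4110 ≈ 0.04167.

0.0417×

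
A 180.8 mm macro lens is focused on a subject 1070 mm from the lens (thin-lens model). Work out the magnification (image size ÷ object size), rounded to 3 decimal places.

Thin lens: 1/f = 1/dₒ + 1/dᵢ → 1/dᵢ = 1/180.8 − 1/1070 = 0.0045964 mm⁻¹, so dᵢ ≈ 217.5619 mm.
Magnification m = dᵢ/dₒ = 217.5619/1070 ≈ 0.20333.

0.203×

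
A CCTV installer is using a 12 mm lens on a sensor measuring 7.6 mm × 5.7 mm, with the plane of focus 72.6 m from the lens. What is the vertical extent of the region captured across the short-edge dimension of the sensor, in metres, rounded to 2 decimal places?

dₒ: 72.6 m = 72600 mm.
Similar triangles through the lens centre give W/dₒ = h/dᵢ; with 1/f = 1/dₒ + 1/dᵢ this gives W = h·(dₒ − f)/f.
W = 5.7 mm × (72600 − 12) / 12 = 5.7 × 6049.0000 ≈ 34479.300 mm = 34.4793 m.

34.48 m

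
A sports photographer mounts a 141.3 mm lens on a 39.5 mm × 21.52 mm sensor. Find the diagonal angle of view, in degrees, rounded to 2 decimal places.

18.09°

Sensor diagonal = √(39.5² + 21.52²) = √2023.3604 ≈ 44.9818 mm.
Angle of view α = 2·arctan(d/2f) with d = 44.9818 mm and f = 141.3 mm.
d/2f = 0.15917; arctan(0.15917) ≈ 9.0440°, so α ≈ 18.0879°.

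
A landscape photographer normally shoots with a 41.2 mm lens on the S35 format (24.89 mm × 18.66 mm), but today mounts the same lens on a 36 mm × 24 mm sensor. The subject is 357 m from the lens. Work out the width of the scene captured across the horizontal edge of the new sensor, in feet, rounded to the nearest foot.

The focal length stays 41.2 mm; the relevant sensor dimension is now w = 36 mm. Object distance dₒ = 357 m = 357000 mm.
Thin-lens field width W = w·(dₒ − f)/f = 36 × (357000 − 41.2)/41.2 ≈ 311905.748 mm = 311905.748/304.8 ft = 1023.31 ft.

1023 ft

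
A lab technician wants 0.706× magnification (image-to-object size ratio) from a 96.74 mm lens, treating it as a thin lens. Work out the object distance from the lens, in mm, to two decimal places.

With m = dᵢ/dₒ and 1/f = 1/dₒ + 1/dᵢ, substituting dᵢ = m·dₒ gives 1/f = (1 + 1/m)/dₒ, hence dₒ = f·(1 + 1/m).
dₒ = 96.74 × (1 + 1/0.706) = 96.74 × 2.41643 ≈ 233.765 mm.

233.77 mm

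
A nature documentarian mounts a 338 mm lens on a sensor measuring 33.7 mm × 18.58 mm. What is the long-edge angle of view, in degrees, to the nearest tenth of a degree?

5.7°

Angle of view α = 2·arctan(w/2f) with w = 33.7 mm and f = 338 mm.
w/2f = 0.04985; arctan(0.04985) ≈ 2.8540°, so α ≈ 5.7079°.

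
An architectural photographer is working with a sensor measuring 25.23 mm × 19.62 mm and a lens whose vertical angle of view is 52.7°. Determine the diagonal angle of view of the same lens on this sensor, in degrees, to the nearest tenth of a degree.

From the vertical AOV: f = 19.62 / (2·tan(26.35°)) = 19.62 / 0.99063 ≈ 19.8055 mm.
Sensor diagonal = √(25.23² + 19.62²) = √1021.4973 ≈ 31.9609 mm.
Diagonal AOV = 2·arctan(31.9609 / (2 × 19.8055)) = 2·arctan(0.80687) ≈ 77.7980°.

77.8°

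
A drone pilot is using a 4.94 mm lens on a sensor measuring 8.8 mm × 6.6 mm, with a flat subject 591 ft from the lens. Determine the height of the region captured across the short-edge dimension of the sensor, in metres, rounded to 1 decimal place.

dₒ: 591 ft × 304.8 mm/ft = 180136.79 mm.
Similar triangles through the lens centre give W/dₒ = h/dᵢ; with 1/f = 1/dₒ + 1/dᵢ this gives W = h·(dₒ − f)/f.
W = 6.6 mm × (180137 − 4.94) / 4.94 = 6.6 × 36463.9381 ≈ 240661.991 mm = 240.662 m.

240.7 m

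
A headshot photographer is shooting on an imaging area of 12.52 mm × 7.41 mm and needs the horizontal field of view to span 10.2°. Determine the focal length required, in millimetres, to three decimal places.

70.142 mm

From α = 2·arctan(w/2f) we get f = w / (2·tan(α/2)).
With w = 12.52 mm and α/2 = 5.1°, tan(α/2) ≈ 0.08925, so f ≈ 12.52 / 0.17850 ≈ 70.1419 mm.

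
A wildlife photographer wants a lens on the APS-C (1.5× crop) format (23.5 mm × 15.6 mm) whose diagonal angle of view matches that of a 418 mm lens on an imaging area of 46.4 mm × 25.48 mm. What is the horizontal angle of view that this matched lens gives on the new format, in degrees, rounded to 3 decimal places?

Sensor diagonal = √(46.4² + 25.48²) = √2802.1904 ≈ 52.9357 mm.
Sensor diagonal = √(23.5² + 15.6²) = √795.6100 ≈ 28.2066 mm.
Equal diagonal AOV ⇒ f₂ = f₁ · 28.2066/52.9357 = 418 × 0.53285 ≈ 222.7294 mm.
Horizontal AOV on the new format = 2·arctan(23.5 / (2 × 222.7294)) = 2·arctan(0.05275) ≈ 6.0396°.

6.040°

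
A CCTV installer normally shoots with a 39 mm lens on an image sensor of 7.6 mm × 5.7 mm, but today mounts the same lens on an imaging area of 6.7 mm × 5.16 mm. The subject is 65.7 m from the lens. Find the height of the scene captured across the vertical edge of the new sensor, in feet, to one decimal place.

28.5 ft

The focal length stays 39 mm; the relevant sensor dimension is now h = 5.16 mm. Object distance dₒ = 65.7 m = 65700 mm.
Thin-lens field height W = h·(dₒ − f)/f = 5.16 × (65700 − 39)/39 ≈ 8687.455 mm = 8687.455/304.8 ft = 28.5022 ft.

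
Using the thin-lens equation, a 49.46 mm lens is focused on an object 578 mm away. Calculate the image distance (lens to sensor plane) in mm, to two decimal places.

1/dᵢ = 1/f − 1/dₒ = 1/49.46 − 1/578 = 0.0184883 mm⁻¹.
dᵢ = 1/0.0184883 ≈ 54.0884 mm.

54.09 mm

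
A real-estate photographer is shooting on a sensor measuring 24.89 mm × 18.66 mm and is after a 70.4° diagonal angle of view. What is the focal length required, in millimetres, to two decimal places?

22.05 mm

Sensor diagonal = √(24.89² + 18.66²) = √967.7077 ≈ 31.1080 mm.
From α = 2·arctan(d/2f) we get f = d / (2·tan(α/2)).
With d = 31.1080 mm and α/2 = 35.2°, tan(α/2) ≈ 0.70542, so f ≈ 31.1080 / 1.41084 ≈ 22.0492 mm.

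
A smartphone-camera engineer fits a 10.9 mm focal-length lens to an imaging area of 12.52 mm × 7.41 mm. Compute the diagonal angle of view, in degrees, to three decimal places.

Sensor diagonal = √(12.52² + 7.41²) = √211.6585 ≈ 14.5485 mm.
Angle of view α = 2·arctan(d/2f) with d = 14.5485 mm and f = 10.9 mm.
d/2f = 0.66736; arctan(0.66736) ≈ 33.7176°, so α ≈ 67.4353°.

67.435°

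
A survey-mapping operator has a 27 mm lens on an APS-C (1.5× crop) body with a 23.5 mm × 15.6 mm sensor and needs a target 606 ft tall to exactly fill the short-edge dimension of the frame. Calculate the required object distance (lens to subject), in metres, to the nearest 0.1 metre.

319.7 m

W: 606 ft × 304.8 mm/ft = 184708.79 mm.
Magnification m = h/W = dᵢ/dₒ; combined with 1/f = 1/dₒ + 1/dᵢ this gives dₒ = f·(1 + W/h).
dₒ = 27 mm × (1 + 184709/15.6) = 27 × 11841.3073 ≈ 319715.297 mm = 319.715 m.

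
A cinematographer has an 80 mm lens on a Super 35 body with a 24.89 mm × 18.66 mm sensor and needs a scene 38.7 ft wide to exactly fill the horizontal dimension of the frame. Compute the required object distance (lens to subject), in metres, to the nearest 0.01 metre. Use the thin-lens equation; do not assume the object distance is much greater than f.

W: 38.7 ft × 304.8 mm/ft = 11795.76 mm.
Magnification m = w/W = dᵢ/dₒ; combined with 1/f = 1/dₒ + 1/dᵢ this gives dₒ = f·(1 + W/w).
dₒ = 80 mm × (1 + 11795.8/24.89) = 80 × 474.9156 ≈ 37993.249 mm = 37.9932 m.

37.99 m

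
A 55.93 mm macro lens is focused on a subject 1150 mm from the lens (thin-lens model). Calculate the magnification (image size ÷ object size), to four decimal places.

Thin lens: 1/f = 1/dₒ + 1/dᵢ → 1/dᵢ = 1/55.93 − 1/1150 = 0.0170099 mm⁻¹, so dᵢ ≈ 58.7892 mm.
Magnification m = dᵢ/dₒ = 58.7892/1150 ≈ 0.05112.

0.0511×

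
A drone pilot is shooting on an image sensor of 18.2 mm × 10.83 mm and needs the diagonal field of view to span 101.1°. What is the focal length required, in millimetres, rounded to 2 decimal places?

8.71 mm

Sensor diagonal = √(18.2² + 10.83²) = √448.5289 ≈ 21.1785 mm.
From α = 2·arctan(d/2f) we get f = d / (2·tan(α/2)).
With d = 21.1785 mm and α/2 = 50.55°, tan(α/2) ≈ 1.21526, so f ≈ 21.1785 / 2.43051 ≈ 8.7136 mm.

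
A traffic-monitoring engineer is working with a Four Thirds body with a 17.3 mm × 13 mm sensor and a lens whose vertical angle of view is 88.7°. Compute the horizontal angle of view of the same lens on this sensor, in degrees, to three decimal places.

104.902°

From the vertical AOV: f = 13 / (2·tan(44.35°)) = 13 / 1.95513 ≈ 6.6492 mm.
Horizontal AOV = 2·arctan(17.3 / (2 × 6.6492)) = 2·arctan(1.30091) ≈ 104.9017°.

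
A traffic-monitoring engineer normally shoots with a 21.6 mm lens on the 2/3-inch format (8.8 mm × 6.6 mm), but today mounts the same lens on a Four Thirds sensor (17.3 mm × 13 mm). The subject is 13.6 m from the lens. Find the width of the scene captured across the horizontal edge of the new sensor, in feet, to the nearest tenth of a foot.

35.7 ft

The focal length stays 21.6 mm; the relevant sensor dimension is now w = 17.3 mm. Object distance dₒ = 13.6 m = 13600 mm.
Thin-lens field width W = w·(dₒ − f)/f = 17.3 × (13600 − 21.6)/21.6 ≈ 10875.293 mm = 10875.293/304.8 ft = 35.6801 ft.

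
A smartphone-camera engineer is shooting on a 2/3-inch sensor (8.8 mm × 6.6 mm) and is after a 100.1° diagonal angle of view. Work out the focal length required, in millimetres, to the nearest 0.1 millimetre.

Sensor diagonal = √(8.8² + 6.6²) = √121.0000 ≈ 11.0000 mm.
From α = 2·arctan(d/2f) we get f = d / (2·tan(α/2)).
With d = 11.0000 mm and α/2 = 50.05°, tan(α/2) ≈ 1.19387, so f ≈ 11.0000 / 2.38774 ≈ 4.6069 mm.

4.6 mm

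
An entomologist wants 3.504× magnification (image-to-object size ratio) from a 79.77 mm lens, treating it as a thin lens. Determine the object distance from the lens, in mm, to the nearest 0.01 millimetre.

With m = dᵢ/dₒ and 1/f = 1/dₒ + 1/dᵢ, substituting dᵢ = m·dₒ gives 1/f = (1 + 1/m)/dₒ, hence dₒ = f·(1 + 1/m).
dₒ = 79.77 × (1 + 1/3.504) = 79.77 × 1.28539 ≈ 102.535 mm.

102.54 mm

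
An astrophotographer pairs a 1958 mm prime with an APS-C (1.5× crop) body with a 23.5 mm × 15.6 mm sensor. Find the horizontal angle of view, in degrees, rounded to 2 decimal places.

Angle of view α = 2·arctan(w/2f) with w = 23.5 mm and f = 1958 mm.
w/2f = 0.00600; arctan(0.00600) ≈ 0.3438°, so α ≈ 0.6877°.

0.69°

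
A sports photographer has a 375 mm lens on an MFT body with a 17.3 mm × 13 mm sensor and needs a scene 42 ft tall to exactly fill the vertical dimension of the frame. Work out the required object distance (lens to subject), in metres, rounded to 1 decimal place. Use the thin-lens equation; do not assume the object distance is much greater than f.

W: 42 ft × 304.8 mm/ft = 12801.60 mm.
Magnification m = h/W = dᵢ/dₒ; combined with 1/f = 1/dₒ + 1/dᵢ this gives dₒ = f·(1 + W/h).
dₒ = 375 mm × (1 + 12801.6/13) = 375 × 985.7384 ≈ 369651.911 mm = 369.652 m.

369.7 m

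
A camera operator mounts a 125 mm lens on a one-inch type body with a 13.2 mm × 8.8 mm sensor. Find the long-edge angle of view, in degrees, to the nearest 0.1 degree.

Angle of view α = 2·arctan(w/2f) with w = 13.2 mm and f = 125 mm.
w/2f = 0.05280; arctan(0.05280) ≈ 3.0224°, so α ≈ 6.0448°.

6.0°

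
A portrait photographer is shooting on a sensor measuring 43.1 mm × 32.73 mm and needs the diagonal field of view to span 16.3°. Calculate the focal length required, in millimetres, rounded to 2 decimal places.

Sensor diagonal = √(43.1² + 32.73²) = √2928.8629 ≈ 54.1190 mm.
From α = 2·arctan(d/2f) we get f = d / (2·tan(α/2)).
With d = 54.1190 mm and α/2 = 8.15°, tan(α/2) ≈ 0.14321, so f ≈ 54.1190 / 0.28642 ≈ 188.9477 mm.

188.95 mm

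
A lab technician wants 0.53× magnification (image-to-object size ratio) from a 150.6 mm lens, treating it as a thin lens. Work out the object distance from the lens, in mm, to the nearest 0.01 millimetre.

434.75 mm

With m = dᵢ/dₒ and 1/f = 1/dₒ + 1/dᵢ, substituting dᵢ = m·dₒ gives 1/f = (1 + 1/m)/dₒ, hence dₒ = f·(1 + 1/m).
dₒ = 150.6 × (1 + 1/0.53) = 150.6 × 2.88679 ≈ 434.751 mm.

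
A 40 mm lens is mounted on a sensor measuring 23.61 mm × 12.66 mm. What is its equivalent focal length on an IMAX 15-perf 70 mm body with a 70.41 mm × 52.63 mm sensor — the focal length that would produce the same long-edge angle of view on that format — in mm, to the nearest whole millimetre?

119 mm

Equal angle of view means equal width/f ratio, so f₂ = f₁ · (width₂/width₁) = 40 × 70.41/23.61.
f₂ = 40 × 2.98221 ≈ 119.288 mm.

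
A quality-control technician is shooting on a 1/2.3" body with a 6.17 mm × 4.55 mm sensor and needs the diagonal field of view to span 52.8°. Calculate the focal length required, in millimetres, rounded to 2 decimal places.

7.72 mm

Sensor diagonal = √(6.17² + 4.55²) = √58.7714 ≈ 7.6663 mm.
From α = 2·arctan(d/2f) we get f = d / (2·tan(α/2)).
With d = 7.6663 mm and α/2 = 26.4°, tan(α/2) ≈ 0.49640, so f ≈ 7.6663 / 0.99281 ≈ 7.7218 mm.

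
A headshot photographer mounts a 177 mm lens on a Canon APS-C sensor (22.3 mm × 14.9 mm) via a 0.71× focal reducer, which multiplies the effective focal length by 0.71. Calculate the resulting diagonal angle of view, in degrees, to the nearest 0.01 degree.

Effective focal length f = 177 × 0.71 = 125.67 mm.
Sensor diagonal = √(22.3² + 14.9²) = √719.3000 ≈ 26.8198 mm.
α = 2·arctan(26.820 / (2 × 125.67)) = 2·arctan(0.10671) ≈ 12.1816°.

12.18°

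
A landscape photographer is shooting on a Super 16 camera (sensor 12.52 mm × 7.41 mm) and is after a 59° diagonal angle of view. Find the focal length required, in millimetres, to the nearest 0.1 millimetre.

12.9 mm

Sensor diagonal = √(12.52² + 7.41²) = √211.6585 ≈ 14.5485 mm.
From α = 2·arctan(d/2f) we get f = d / (2·tan(α/2)).
With d = 14.5485 mm and α/2 = 29.5°, tan(α/2) ≈ 0.56577, so f ≈ 14.5485 / 1.13155 ≈ 12.8572 mm.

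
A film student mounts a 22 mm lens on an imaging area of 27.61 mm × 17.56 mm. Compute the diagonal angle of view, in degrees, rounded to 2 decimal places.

73.27°

Sensor diagonal = √(27.61² + 17.56²) = √1070.6657 ≈ 32.7210 mm.
Angle of view α = 2·arctan(d/2f) with d = 32.7210 mm and f = 22 mm.
d/2f = 0.74366; arctan(0.74366) ≈ 36.6367°, so α ≈ 73.2734°.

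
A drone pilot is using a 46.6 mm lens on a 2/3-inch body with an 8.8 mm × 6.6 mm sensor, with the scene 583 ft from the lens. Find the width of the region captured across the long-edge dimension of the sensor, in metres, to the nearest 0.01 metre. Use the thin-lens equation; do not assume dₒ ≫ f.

dₒ: 583 ft × 304.8 mm/ft = 177698.39 mm.
Similar triangles through the lens centre give W/dₒ = w/dᵢ; with 1/f = 1/dₒ + 1/dᵢ this gives W = w·(dₒ − f)/f.
W = 8.8 mm × (177698 − 46.6) / 46.6 = 8.8 × 3812.2703 ≈ 33547.978 mm = 33.548 m.

33.55 m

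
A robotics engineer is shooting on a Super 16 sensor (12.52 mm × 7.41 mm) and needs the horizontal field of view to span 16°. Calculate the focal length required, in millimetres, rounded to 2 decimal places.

From α = 2·arctan(w/2f) we get f = w / (2·tan(α/2)).
With w = 12.52 mm and α/2 = 8°, tan(α/2) ≈ 0.14054, so f ≈ 12.52 / 0.28108 ≈ 44.5422 mm.

44.54 mm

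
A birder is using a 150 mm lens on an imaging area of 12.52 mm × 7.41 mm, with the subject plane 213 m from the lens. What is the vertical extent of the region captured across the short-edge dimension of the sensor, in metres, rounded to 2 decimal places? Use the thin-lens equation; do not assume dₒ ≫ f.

10.51 m

dₒ: 213 m = 213000 mm.
Similar triangles through the lens centre give W/dₒ = h/dᵢ; with 1/f = 1/dₒ + 1/dᵢ this gives W = h·(dₒ − f)/f.
W = 7.41 mm × (213000 − 150) / 150 = 7.41 × 1419.0000 ≈ 10514.790 mm = 10.5148 m.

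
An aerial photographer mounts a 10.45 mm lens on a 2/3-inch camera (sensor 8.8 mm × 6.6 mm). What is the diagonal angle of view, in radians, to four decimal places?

Sensor diagonal = √(8.8² + 6.6²) = √121.0000 ≈ 11.0000 mm.
Angle of view α = 2·arctan(d/2f) with d = 11.0000 mm and f = 10.45 mm.
d/2f = 0.52632; arctan(0.52632) ≈ 0.4845 rad, so α ≈ 0.9690 rad.

0.9690 rad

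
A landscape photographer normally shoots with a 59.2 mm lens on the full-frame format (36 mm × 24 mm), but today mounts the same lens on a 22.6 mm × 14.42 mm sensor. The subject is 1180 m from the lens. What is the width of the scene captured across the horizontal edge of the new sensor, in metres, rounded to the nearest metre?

The focal length stays 59.2 mm; the relevant sensor dimension is now w = 22.6 mm. Object distance dₒ = 1180 m = 1.18e+06 mm.
Thin-lens field width W = w·(dₒ − f)/f = 22.6 × (1.18e+06 − 59.2)/59.2 ≈ 450450.373 mm = 450.45 m.

450 m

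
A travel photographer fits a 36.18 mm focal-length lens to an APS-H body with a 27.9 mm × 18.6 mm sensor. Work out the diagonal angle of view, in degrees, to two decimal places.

Sensor diagonal = √(27.9² + 18.6²) = √1124.3700 ≈ 33.5316 mm.
Angle of view α = 2·arctan(d/2f) with d = 33.5316 mm and f = 36.18 mm.
d/2f = 0.46340; arctan(0.46340) ≈ 24.8630°, so α ≈ 49.7260°.

49.73°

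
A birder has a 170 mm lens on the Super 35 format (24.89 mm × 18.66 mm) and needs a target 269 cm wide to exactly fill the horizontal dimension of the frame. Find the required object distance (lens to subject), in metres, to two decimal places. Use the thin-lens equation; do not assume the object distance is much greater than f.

18.54 m

W: 269 cm = 2690 mm.
Magnification m = w/W = dᵢ/dₒ; combined with 1/f = 1/dₒ + 1/dᵢ this gives dₒ = f·(1 + W/w).
dₒ = 170 mm × (1 + 2690/24.89) = 170 × 109.0755 ≈ 18542.840 mm = 18.5428 m.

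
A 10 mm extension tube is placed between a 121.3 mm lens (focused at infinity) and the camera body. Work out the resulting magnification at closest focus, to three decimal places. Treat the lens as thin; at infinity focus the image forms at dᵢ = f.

The tube moves the image plane from f to f + e, so dᵢ = 121.3 + 10 = 131.3 mm. Focus is achieved when 1/f = 1/dₒ + 1/dᵢ, giving dₒ = 1/(1/f − 1/(f+e)).
Magnification m = dᵢ/dₒ = (f+e)·(1/f − 1/(f+e)) = e/f = 10/121.3 ≈ 0.0824.

0.082×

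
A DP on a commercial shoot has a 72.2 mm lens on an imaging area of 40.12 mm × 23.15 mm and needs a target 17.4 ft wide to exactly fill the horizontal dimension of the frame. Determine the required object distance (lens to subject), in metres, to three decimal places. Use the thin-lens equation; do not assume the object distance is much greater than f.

W: 17.4 ft × 304.8 mm/ft = 5303.52 mm.
Magnification m = w/W = dᵢ/dₒ; combined with 1/f = 1/dₒ + 1/dᵢ this gives dₒ = f·(1 + W/w).
dₒ = 72.2 mm × (1 + 5303.52/40.12) = 72.2 × 133.1914 ≈ 9616.421 mm = 9.61642 m.

9.616 m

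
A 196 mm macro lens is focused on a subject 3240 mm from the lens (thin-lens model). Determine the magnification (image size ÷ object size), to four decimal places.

Thin lens: 1/f = 1/dₒ + 1/dᵢ → 1/dᵢ = 1/196 − 1/3240 = 0.0047934 mm⁻¹, so dᵢ ≈ 208.6202 mm.
Magnification m = dᵢ/dₒ = 208.6202/3240 ≈ 0.06439.

0.0644×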